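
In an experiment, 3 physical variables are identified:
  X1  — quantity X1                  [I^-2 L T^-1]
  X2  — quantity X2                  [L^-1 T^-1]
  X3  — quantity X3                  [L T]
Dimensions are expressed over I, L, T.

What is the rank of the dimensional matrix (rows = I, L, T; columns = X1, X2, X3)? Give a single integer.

2

Exponent matrix [I,L,T] × [X1,X2,X3]:
  I: [-2  0  0]
  L: [ 1 -1  1]
  T: [-1 -1  1]
Echelon form has 2 nonzero rows (pivots: X1,X2)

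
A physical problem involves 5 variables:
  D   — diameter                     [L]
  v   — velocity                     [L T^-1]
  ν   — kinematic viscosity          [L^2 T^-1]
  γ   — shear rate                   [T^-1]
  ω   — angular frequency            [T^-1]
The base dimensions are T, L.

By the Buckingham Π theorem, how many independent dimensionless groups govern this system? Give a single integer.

3

Write exponents as rows T,L / cols D,v,ν,γ,ω:
  T: [ 0 -1 -1 -1 -1]
  L: [ 1  1  2  0  0]
RREF → pivots at {D,v} ⇒ r = 2
n=5, r=2 ⇒ 3 dimensionless groups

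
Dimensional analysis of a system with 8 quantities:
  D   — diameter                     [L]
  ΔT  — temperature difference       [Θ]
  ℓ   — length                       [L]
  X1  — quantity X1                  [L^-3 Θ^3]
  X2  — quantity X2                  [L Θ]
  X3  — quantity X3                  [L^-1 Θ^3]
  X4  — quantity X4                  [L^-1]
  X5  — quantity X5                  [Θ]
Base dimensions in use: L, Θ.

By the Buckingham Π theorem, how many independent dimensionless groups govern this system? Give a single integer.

6

Dimensional matrix (L×Θ by D×ΔT×ℓ×X1×X2×X3×X4×X5):
  L: [ 1  0  1 -3  1 -1 -1  0]
  Θ: [ 0  1  0  3  1  3  0  1]
RREF → pivots at {D,ΔT} ⇒ r = 2
Π count = n − r = 8 − 2 = 6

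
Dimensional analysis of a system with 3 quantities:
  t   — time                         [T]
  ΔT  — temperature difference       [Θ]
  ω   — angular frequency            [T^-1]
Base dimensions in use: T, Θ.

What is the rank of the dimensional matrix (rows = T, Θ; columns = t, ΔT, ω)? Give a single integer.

2

Dimensional matrix (T×Θ by t×ΔT×ω):
  T: [ 1  0 -1]
  Θ: [ 0  1  0]
Echelon form has 2 nonzero rows (pivots: t,ΔT)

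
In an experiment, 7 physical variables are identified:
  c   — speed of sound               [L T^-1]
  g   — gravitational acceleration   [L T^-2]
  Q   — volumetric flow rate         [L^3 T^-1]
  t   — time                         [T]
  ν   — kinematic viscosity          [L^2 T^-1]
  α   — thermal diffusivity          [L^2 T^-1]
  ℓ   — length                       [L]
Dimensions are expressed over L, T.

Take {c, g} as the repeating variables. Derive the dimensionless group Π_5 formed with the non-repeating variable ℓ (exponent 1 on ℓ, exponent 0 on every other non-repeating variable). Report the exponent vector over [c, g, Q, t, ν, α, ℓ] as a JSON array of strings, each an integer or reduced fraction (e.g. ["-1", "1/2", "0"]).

Dimensional matrix (L×T by c×g×Q×t×ν×α×ℓ):
  L: [ 1  1  3  0  2  2  1]
  T: [-1 -2 -1  1 -1 -1  0]
Row reduction gives pivot columns c,g; rank = 2
Pivot set = {c,g}, free = {Q,t,ν,α,ℓ}
RREF:
  r0: [   1    0    5    1    3    3    2]
  r1: [   0    1   -2   -1   -1   -1   -1]
Fix exponent of ℓ at 1, Q at 0, t at 0, ν at 0, α at 0; solve each RREF row for its pivot's exponent:
  r0: exp(c) + (2)·1 = 0 ⇒ exp(c) = -2
  r1: exp(g) + (-1)·1 = 0 ⇒ exp(g) = 1
Π_5 = c^-2 · g · ℓ

["-2", "1", "0", "0", "0", "0", "1"]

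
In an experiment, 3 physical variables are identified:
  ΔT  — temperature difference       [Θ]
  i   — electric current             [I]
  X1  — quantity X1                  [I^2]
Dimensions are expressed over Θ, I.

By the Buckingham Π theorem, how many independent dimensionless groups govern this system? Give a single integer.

Dimensional matrix (Θ×I by ΔT×i×X1):
  Θ: [ 1  0  0]
  I: [ 0  1  2]
Echelon form has 2 nonzero rows (pivots: ΔT,i)
3 vars − rank 2 = 1 Π group

1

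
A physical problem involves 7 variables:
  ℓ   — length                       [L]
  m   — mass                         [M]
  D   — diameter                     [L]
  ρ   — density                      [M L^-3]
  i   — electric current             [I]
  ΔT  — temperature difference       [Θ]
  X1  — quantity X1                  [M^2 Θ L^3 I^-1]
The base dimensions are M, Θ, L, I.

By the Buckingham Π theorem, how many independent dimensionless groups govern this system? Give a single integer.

Dimensional matrix (M×Θ×L×I by ℓ×m×D×ρ×i×ΔT×X1):
  M: [ 0  1  0  1  0  0  2]
  Θ: [ 0  0  0  0  0  1  1]
  L: [ 1  0  1 -3  0  0  3]
  I: [ 0  0  0  0  1  0 -1]
Echelon form has 4 nonzero rows (pivots: ℓ,m,i,ΔT)
Π count = n − r = 7 − 4 = 3

3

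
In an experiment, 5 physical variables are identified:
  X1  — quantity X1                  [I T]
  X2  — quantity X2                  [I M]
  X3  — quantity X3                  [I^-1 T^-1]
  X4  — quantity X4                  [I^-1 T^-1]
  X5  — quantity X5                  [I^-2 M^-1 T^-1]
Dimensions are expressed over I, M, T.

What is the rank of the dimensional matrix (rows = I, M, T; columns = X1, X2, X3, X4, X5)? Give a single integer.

2

Exponent matrix [I,M,T] × [X1,X2,X3,X4,X5]:
  I: [ 1  1 -1 -1 -2]
  M: [ 0  1  0  0 -1]
  T: [ 1  0 -1 -1 -1]
RREF → pivots at {X1,X2} ⇒ r = 2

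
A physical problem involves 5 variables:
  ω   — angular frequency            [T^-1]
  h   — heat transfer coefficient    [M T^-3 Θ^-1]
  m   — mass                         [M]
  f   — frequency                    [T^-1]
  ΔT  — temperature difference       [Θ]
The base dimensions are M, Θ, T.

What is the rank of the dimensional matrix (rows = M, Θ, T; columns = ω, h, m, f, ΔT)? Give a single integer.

Dimensional matrix (M×Θ×T by ω×h×m×f×ΔT):
  M: [ 0  1  1  0  0]
  Θ: [ 0 -1  0  0  1]
  T: [-1 -3  0 -1  0]
Row reduction gives pivot columns ω,h,m; rank = 3

3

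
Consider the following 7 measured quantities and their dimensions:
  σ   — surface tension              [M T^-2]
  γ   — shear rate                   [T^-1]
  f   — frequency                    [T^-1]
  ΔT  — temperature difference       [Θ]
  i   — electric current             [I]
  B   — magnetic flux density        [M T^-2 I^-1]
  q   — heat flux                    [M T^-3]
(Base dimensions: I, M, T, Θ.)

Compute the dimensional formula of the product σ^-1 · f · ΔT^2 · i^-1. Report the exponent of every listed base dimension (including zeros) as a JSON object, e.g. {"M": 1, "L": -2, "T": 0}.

{"I": -1, "M": -1, "T": 1, "Θ": 2}

Write exponents as rows I,M,T,Θ / cols σ,γ,f,ΔT,i,B,q:
  I: [ 0  0  0  0  1 -1  0]
  M: [ 1  0  0  0  0  1  1]
  T: [-2 -1 -1  0  0 -2 -3]
  Θ: [ 0  0  0  1  0  0  0]
  [I]: (-1)·0+(1)·0+(2)·0+(-1)·1 = -1
  [M]: (-1)·1+(1)·0+(2)·0+(-1)·0 = -1
  [T]: (-1)·-2+(1)·-1+(2)·0+(-1)·0 = 1
  [Θ]: (-1)·0+(1)·0+(2)·1+(-1)·0 = 2
⇒ I^-1 M^-1 T Θ^2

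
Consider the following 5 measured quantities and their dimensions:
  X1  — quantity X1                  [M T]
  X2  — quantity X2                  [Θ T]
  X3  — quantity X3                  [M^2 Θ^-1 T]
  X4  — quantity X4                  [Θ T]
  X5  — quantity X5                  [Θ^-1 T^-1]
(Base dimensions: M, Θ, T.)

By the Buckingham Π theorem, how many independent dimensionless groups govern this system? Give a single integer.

Write exponents as rows M,Θ,T / cols X1,X2,X3,X4,X5:
  M: [ 1  0  2  0  0]
  Θ: [ 0  1 -1  1 -1]
  T: [ 1  1  1  1 -1]
Echelon form has 2 nonzero rows (pivots: X1,X2)
n=5, r=2 ⇒ 3 dimensionless groups

3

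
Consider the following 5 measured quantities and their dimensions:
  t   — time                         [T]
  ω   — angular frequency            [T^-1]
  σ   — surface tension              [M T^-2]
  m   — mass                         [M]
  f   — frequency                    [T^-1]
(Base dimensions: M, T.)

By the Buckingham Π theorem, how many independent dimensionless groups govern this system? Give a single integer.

3

Write exponents as rows M,T / cols t,ω,σ,m,f:
  M: [ 0  0  1  1  0]
  T: [ 1 -1 -2  0 -1]
RREF → pivots at {t,σ} ⇒ r = 2
5 vars − rank 2 = 3 Π groups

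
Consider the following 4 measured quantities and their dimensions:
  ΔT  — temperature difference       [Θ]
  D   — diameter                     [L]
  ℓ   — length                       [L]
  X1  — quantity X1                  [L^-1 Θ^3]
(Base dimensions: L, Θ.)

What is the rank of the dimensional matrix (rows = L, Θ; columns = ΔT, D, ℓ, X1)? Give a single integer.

2

Dimensional matrix (L×Θ by ΔT×D×ℓ×X1):
  L: [ 0  1  1 -1]
  Θ: [ 1  0  0  3]
Row reduction gives pivot columns ΔT,D; rank = 2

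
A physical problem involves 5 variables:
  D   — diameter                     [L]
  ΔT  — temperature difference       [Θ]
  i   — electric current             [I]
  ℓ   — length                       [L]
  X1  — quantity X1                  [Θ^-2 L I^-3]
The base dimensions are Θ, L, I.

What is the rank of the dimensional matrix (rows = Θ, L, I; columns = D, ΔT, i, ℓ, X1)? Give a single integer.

Write exponents as rows Θ,L,I / cols D,ΔT,i,ℓ,X1:
  Θ: [ 0  1  0  0 -2]
  L: [ 1  0  0  1  1]
  I: [ 0  0  1  0 -3]
Echelon form has 3 nonzero rows (pivots: D,ΔT,i)

3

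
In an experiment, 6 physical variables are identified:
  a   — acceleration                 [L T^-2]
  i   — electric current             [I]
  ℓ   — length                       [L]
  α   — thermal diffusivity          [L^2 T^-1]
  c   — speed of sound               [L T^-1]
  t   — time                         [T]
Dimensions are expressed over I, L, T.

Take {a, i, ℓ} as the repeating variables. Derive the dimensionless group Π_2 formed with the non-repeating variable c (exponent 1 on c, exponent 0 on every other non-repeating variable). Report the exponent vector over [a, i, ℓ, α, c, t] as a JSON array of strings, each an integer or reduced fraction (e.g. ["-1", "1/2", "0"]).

Dimensional matrix (I×L×T by a×i×ℓ×α×c×t):
  I: [ 0  1  0  0  0  0]
  L: [ 1  0  1  2  1  0]
  T: [-2  0  0 -1 -1  1]
RREF → pivots at {a,i,ℓ} ⇒ r = 3
Repeat: a,i,ℓ; free: α,c,t
RREF:
  r0: [   1    0    0  1/2  1/2 -1/2]
  r1: [   0    1    0    0    0    0]
  r2: [   0    0    1  3/2  1/2  1/2]
Fix exponent of c at 1, α at 0, t at 0; solve each RREF row for its pivot's exponent:
  r0: exp(a) + (1/2)·1 = 0 ⇒ exp(a) = -1/2
  r1: exp(i) + (0)·1 = 0 ⇒ exp(i) = 0
  r2: exp(ℓ) + (1/2)·1 = 0 ⇒ exp(ℓ) = -1/2
Π_2 = a^(-1/2) · ℓ^(-1/2) · c

["-1/2", "0", "-1/2", "0", "1", "0"]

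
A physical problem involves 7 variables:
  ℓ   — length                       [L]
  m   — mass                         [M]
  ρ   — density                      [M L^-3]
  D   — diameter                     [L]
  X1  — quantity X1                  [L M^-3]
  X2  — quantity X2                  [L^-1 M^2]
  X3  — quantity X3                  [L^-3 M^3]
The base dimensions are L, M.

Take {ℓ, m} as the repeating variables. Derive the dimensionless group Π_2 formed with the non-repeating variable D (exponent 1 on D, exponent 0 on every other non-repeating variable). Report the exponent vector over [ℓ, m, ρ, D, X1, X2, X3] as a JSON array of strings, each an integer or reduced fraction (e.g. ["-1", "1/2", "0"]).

Exponent matrix [L,M] × [ℓ,m,ρ,D,X1,X2,X3]:
  L: [ 1  0 -3  1  1 -1 -3]
  M: [ 0  1  1  0 -3  2  3]
RREF → pivots at {ℓ,m} ⇒ r = 2
Pivot set = {ℓ,m}, free = {ρ,D,X1,X2,X3}
RREF:
  r0: [   1    0   -3    1    1   -1   -3]
  r1: [   0    1    1    0   -3    2    3]
Fix exponent of D at 1, ρ at 0, X1 at 0, X2 at 0, X3 at 0; solve each RREF row for its pivot's exponent:
  r0: exp(ℓ) + (1)·1 = 0 ⇒ exp(ℓ) = -1
  r1: exp(m) + (0)·1 = 0 ⇒ exp(m) = 0
Π_2 = ℓ^-1 · D

["-1", "0", "0", "1", "0", "0", "0"]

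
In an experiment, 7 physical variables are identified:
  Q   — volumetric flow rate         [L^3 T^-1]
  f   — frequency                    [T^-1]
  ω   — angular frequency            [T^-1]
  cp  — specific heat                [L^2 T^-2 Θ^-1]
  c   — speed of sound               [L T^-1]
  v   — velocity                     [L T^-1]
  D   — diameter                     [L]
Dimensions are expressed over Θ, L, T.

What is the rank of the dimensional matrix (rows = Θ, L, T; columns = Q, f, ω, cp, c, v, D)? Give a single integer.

3

Dimensional matrix (Θ×L×T by Q×f×ω×cp×c×v×D):
  Θ: [ 0  0  0 -1  0  0  0]
  L: [ 3  0  0  2  1  1  1]
  T: [-1 -1 -1 -2 -1 -1  0]
RREF → pivots at {Q,f,cp} ⇒ r = 3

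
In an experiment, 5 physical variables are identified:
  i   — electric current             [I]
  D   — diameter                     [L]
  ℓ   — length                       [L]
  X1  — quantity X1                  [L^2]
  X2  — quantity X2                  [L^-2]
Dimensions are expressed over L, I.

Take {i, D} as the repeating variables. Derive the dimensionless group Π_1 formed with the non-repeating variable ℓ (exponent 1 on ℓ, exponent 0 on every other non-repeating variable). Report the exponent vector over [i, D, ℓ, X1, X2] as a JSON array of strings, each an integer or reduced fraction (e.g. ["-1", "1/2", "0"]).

Write exponents as rows L,I / cols i,D,ℓ,X1,X2:
  L: [ 0  1  1  2 -2]
  I: [ 1  0  0  0  0]
Row reduction gives pivot columns i,D; rank = 2
Repeat: i,D; free: ℓ,X1,X2
RREF:
  r0: [   1    0    0    0    0]
  r1: [   0    1    1    2   -2]
Fix exponent of ℓ at 1, X1 at 0, X2 at 0; solve each RREF row for its pivot's exponent:
  r0: exp(i) + (0)·1 = 0 ⇒ exp(i) = 0
  r1: exp(D) + (1)·1 = 0 ⇒ exp(D) = -1
Π_1 = D^-1 · ℓ

["0", "-1", "1", "0", "0"]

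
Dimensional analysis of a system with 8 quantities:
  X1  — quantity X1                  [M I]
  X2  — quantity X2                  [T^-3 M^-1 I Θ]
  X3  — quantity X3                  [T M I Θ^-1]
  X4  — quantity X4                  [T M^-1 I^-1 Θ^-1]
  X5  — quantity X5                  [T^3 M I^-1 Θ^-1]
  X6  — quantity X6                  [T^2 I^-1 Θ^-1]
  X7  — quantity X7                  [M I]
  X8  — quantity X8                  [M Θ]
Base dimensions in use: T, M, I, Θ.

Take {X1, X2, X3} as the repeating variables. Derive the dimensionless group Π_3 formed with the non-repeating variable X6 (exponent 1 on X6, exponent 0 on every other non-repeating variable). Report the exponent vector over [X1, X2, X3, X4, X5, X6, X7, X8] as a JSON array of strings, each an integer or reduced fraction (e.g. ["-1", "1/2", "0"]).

["1", "1/2", "-1/2", "0", "0", "1", "0", "0"]

Dimensional matrix (T×M×I×Θ by X1×X2×X3×X4×X5×X6×X7×X8):
  T: [ 0 -3  1  1  3  2  0  0]
  M: [ 1 -1  1 -1  1  0  1  1]
  I: [ 1  1  1 -1 -1 -1  1  0]
  Θ: [ 0  1 -1 -1 -1 -1  0  1]
RREF → pivots at {X1,X2,X3} ⇒ r = 3
Pivot set = {X1,X2,X3}, free = {X4,X5,X6,X7,X8}
RREF:
  r0: [   1    0    0   -2    0   -1    1    2]
  r1: [   0    1    0    0   -1 -1/2    0 -1/2]
  r2: [   0    0    1    1    0  1/2    0 -3/2]
  r3: [   0    0    0    0    0    0    0    0]
Fix exponent of X6 at 1, X4 at 0, X5 at 0, X7 at 0, X8 at 0; solve each RREF row for its pivot's exponent:
  r0: exp(X1) + (-1)·1 = 0 ⇒ exp(X1) = 1
  r1: exp(X2) + (-1/2)·1 = 0 ⇒ exp(X2) = 1/2
  r2: exp(X3) + (1/2)·1 = 0 ⇒ exp(X3) = -1/2
Π_3 = X1 · X2^(1/2) · X3^(-1/2) · X6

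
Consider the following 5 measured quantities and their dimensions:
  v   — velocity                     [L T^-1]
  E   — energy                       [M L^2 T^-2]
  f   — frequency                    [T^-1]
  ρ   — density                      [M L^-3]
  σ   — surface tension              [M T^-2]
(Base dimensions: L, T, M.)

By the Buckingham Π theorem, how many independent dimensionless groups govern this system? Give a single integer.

2

Dimensional matrix (L×T×M by v×E×f×ρ×σ):
  L: [ 1  2  0 -3  0]
  T: [-1 -2 -1  0 -2]
  M: [ 0  1  0  1  1]
Row reduction gives pivot columns v,E,f; rank = 3
Π count = n − r = 5 − 3 = 2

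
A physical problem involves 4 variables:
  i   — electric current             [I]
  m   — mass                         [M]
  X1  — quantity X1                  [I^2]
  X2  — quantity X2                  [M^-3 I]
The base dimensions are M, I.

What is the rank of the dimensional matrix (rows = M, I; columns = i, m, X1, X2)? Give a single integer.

2

Exponent matrix [M,I] × [i,m,X1,X2]:
  M: [ 0  1  0 -3]
  I: [ 1  0  2  1]
Echelon form has 2 nonzero rows (pivots: i,m)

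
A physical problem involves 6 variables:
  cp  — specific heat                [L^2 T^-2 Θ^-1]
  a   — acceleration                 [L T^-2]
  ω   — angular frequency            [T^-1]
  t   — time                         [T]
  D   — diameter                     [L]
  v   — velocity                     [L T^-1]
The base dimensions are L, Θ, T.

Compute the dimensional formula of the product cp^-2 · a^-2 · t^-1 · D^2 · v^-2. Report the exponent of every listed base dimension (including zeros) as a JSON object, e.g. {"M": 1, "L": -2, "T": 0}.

Dimensional matrix (L×Θ×T by cp×a×ω×t×D×v):
  L: [ 2  1  0  0  1  1]
  Θ: [-1  0  0  0  0  0]
  T: [-2 -2 -1  1  0 -1]
  [L]: (-2)·2+(-2)·1+(-1)·0+(2)·1+(-2)·1 = -6
  [Θ]: (-2)·-1+(-2)·0+(-1)·0+(2)·0+(-2)·0 = 2
  [T]: (-2)·-2+(-2)·-2+(-1)·1+(2)·0+(-2)·-1 = 9
⇒ L^-6 Θ^2 T^9

{"L": -6, "Θ": 2, "T": 9}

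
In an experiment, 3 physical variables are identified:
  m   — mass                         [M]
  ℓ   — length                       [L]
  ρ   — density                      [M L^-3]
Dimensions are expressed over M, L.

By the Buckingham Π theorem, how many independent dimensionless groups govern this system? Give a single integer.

Dimensional matrix (M×L by m×ℓ×ρ):
  M: [ 1  0  1]
  L: [ 0  1 -3]
Echelon form has 2 nonzero rows (pivots: m,ℓ)
3 vars − rank 2 = 1 Π group

1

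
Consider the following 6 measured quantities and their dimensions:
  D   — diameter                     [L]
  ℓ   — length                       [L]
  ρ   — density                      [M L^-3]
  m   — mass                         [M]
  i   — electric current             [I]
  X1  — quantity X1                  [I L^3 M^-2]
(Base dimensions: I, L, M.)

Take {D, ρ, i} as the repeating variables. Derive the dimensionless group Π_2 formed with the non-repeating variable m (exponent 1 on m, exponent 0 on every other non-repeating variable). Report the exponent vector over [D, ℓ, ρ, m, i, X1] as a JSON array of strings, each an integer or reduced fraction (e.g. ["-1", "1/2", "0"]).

Exponent matrix [I,L,M] × [D,ℓ,ρ,m,i,X1]:
  I: [ 0  0  0  0  1  1]
  L: [ 1  1 -3  0  0  3]
  M: [ 0  0  1  1  0 -2]
Row reduction gives pivot columns D,ρ,i; rank = 3
Repeat: D,ρ,i; free: ℓ,m,X1
RREF:
  r0: [   1    1    0    3    0   -3]
  r1: [   0    0    1    1    0   -2]
  r2: [   0    0    0    0    1    1]
Fix exponent of m at 1, ℓ at 0, X1 at 0; solve each RREF row for its pivot's exponent:
  r0: exp(D) + (3)·1 = 0 ⇒ exp(D) = -3
  r1: exp(ρ) + (1)·1 = 0 ⇒ exp(ρ) = -1
  r2: exp(i) + (0)·1 = 0 ⇒ exp(i) = 0
Π_2 = D^-3 · ρ^-1 · m

["-3", "0", "-1", "1", "0", "0"]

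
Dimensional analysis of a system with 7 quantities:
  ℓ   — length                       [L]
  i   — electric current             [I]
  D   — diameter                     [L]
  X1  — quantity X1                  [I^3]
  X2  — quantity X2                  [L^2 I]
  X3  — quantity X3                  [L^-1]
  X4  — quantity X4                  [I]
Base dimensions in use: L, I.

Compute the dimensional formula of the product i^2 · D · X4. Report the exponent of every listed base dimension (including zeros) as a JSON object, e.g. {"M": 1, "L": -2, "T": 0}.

Exponent matrix [L,I] × [ℓ,i,D,X1,X2,X3,X4]:
  L: [ 1  0  1  0  2 -1  0]
  I: [ 0  1  0  3  1  0  1]
  [L]: (2)·0+(1)·1+(1)·0 = 1
  [I]: (2)·1+(1)·0+(1)·1 = 3
⇒ L I^3

{"L": 1, "I": 3}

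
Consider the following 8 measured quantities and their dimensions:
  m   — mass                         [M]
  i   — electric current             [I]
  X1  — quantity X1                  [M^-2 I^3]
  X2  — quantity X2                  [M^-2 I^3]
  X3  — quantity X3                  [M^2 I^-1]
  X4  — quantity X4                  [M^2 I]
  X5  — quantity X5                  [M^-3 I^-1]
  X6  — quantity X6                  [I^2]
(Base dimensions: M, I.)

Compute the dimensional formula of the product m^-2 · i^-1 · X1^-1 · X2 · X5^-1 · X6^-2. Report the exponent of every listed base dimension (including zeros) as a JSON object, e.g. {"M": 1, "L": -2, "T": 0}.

Dimensional matrix (M×I by m×i×X1×X2×X3×X4×X5×X6):
  M: [ 1  0 -2 -2  2  2 -3  0]
  I: [ 0  1  3  3 -1  1 -1  2]
  [M]: (-2)·1+(-1)·0+(-1)·-2+(1)·-2+(-1)·-3+(-2)·0 = 1
  [I]: (-2)·0+(-1)·1+(-1)·3+(1)·3+(-1)·-1+(-2)·2 = -4
⇒ M I^-4

{"M": 1, "I": -4}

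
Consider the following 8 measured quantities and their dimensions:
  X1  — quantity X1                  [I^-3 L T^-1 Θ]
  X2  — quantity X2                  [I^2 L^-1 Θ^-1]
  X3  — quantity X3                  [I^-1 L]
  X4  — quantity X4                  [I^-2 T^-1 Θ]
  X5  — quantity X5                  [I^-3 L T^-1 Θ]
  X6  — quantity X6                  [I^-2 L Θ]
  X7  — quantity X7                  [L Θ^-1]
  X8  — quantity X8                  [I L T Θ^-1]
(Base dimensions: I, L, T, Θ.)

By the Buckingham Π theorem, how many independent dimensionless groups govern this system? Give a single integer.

Exponent matrix [I,L,T,Θ] × [X1,X2,X3,X4,X5,X6,X7,X8]:
  I: [-3  2 -1 -2 -3 -2  0  1]
  L: [ 1 -1  1  0  1  1  1  1]
  T: [-1  0  0 -1 -1  0  0  1]
  Θ: [ 1 -1  0  1  1  1 -1 -1]
RREF → pivots at {X1,X2,X3} ⇒ r = 3
8 vars − rank 3 = 5 Π groups

5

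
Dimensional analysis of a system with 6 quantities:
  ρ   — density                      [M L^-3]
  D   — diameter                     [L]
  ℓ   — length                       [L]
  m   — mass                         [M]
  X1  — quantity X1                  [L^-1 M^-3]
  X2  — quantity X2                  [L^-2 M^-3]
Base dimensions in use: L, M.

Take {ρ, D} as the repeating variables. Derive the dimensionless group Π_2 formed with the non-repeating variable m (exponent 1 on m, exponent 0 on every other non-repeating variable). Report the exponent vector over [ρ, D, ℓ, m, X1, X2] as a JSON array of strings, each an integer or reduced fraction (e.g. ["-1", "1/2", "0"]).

Exponent matrix [L,M] × [ρ,D,ℓ,m,X1,X2]:
  L: [-3  1  1  0 -1 -2]
  M: [ 1  0  0  1 -3 -3]
Echelon form has 2 nonzero rows (pivots: ρ,D)
Repeat: ρ,D; free: ℓ,m,X1,X2
RREF:
  r0: [   1    0    0    1   -3   -3]
  r1: [   0    1    1    3  -10  -11]
Fix exponent of m at 1, ℓ at 0, X1 at 0, X2 at 0; solve each RREF row for its pivot's exponent:
  r0: exp(ρ) + (1)·1 = 0 ⇒ exp(ρ) = -1
  r1: exp(D) + (3)·1 = 0 ⇒ exp(D) = -3
Π_2 = ρ^-1 · D^-3 · m

["-1", "-3", "0", "1", "0", "0"]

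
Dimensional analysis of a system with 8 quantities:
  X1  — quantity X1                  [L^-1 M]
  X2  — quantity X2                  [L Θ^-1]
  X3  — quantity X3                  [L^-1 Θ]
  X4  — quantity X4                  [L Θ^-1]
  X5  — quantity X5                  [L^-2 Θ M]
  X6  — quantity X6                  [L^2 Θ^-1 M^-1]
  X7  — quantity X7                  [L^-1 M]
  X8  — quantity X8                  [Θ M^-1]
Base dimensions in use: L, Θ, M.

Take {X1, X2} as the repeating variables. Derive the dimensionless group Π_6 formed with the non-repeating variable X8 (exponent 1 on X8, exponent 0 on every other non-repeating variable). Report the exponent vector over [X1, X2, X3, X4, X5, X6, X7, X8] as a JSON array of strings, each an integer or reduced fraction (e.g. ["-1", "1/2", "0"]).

["1", "1", "0", "0", "0", "0", "0", "1"]

Exponent matrix [L,Θ,M] × [X1,X2,X3,X4,X5,X6,X7,X8]:
  L: [-1  1 -1  1 -2  2 -1  0]
  Θ: [ 0 -1  1 -1  1 -1  0  1]
  M: [ 1  0  0  0  1 -1  1 -1]
RREF → pivots at {X1,X2} ⇒ r = 2
Repeat: X1,X2; free: X3,X4,X5,X6,X7,X8
RREF:
  r0: [   1    0    0    0    1   -1    1   -1]
  r1: [   0    1   -1    1   -1    1    0   -1]
  r2: [   0    0    0    0    0    0    0    0]
Fix exponent of X8 at 1, X3 at 0, X4 at 0, X5 at 0, X6 at 0, X7 at 0; solve each RREF row for its pivot's exponent:
  r0: exp(X1) + (-1)·1 = 0 ⇒ exp(X1) = 1
  r1: exp(X2) + (-1)·1 = 0 ⇒ exp(X2) = 1
Π_6 = X1 · X2 · X8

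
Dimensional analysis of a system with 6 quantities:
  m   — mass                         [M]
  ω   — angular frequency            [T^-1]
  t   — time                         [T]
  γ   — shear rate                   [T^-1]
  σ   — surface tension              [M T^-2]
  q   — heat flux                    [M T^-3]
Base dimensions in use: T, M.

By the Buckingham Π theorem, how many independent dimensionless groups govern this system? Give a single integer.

4

Exponent matrix [T,M] × [m,ω,t,γ,σ,q]:
  T: [ 0 -1  1 -1 -2 -3]
  M: [ 1  0  0  0  1  1]
Echelon form has 2 nonzero rows (pivots: m,ω)
Π count = n − r = 6 − 2 = 4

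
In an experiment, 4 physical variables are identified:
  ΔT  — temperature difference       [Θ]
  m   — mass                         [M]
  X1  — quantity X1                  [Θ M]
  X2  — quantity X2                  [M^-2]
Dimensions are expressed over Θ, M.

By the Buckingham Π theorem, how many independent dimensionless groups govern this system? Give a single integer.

Dimensional matrix (Θ×M by ΔT×m×X1×X2):
  Θ: [ 1  0  1  0]
  M: [ 0  1  1 -2]
Echelon form has 2 nonzero rows (pivots: ΔT,m)
4 vars − rank 2 = 2 Π groups

2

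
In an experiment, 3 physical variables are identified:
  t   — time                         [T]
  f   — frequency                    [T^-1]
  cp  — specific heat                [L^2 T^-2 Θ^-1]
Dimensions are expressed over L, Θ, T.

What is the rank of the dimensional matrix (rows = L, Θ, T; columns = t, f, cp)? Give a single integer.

2

Write exponents as rows L,Θ,T / cols t,f,cp:
  L: [ 0  0  2]
  Θ: [ 0  0 -1]
  T: [ 1 -1 -2]
Row reduction gives pivot columns t,cp; rank = 2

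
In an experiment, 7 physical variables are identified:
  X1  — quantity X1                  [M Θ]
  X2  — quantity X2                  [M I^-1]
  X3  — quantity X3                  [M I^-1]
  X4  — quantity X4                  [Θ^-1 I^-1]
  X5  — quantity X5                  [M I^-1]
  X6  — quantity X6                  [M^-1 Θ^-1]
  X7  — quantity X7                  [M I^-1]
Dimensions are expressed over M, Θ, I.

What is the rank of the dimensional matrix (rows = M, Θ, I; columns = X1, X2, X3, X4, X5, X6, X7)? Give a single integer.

Exponent matrix [M,Θ,I] × [X1,X2,X3,X4,X5,X6,X7]:
  M: [ 1  1  1  0  1 -1  1]
  Θ: [ 1  0  0 -1  0 -1  0]
  I: [ 0 -1 -1 -1 -1  0 -1]
Echelon form has 2 nonzero rows (pivots: X1,X2)

2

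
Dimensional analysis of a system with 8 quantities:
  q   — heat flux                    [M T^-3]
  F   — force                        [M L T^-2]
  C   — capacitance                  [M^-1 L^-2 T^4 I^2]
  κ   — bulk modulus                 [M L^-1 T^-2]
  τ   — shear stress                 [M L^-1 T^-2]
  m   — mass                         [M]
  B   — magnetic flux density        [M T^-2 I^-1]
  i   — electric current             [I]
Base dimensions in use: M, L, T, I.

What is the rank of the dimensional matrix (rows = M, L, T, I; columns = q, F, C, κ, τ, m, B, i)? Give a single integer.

4

Exponent matrix [M,L,T,I] × [q,F,C,κ,τ,m,B,i]:
  M: [ 1  1 -1  1  1  1  1  0]
  L: [ 0  1 -2 -1 -1  0  0  0]
  T: [-3 -2  4 -2 -2  0 -2  0]
  I: [ 0  0  2  0  0  0 -1  1]
Echelon form has 4 nonzero rows (pivots: q,F,C,κ)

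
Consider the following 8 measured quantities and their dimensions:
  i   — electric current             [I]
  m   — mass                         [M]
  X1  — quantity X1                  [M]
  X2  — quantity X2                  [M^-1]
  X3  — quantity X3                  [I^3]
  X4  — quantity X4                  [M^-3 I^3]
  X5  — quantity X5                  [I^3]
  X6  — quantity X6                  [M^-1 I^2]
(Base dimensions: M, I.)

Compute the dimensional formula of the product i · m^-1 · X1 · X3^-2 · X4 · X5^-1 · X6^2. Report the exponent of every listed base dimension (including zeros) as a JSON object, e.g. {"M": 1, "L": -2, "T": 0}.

{"M": -5, "I": -1}

Exponent matrix [M,I] × [i,m,X1,X2,X3,X4,X5,X6]:
  M: [ 0  1  1 -1  0 -3  0 -1]
  I: [ 1  0  0  0  3  3  3  2]
  [M]: (1)·0+(-1)·1+(1)·1+(-2)·0+(1)·-3+(-1)·0+(2)·-1 = -5
  [I]: (1)·1+(-1)·0+(1)·0+(-2)·3+(1)·3+(-1)·3+(2)·2 = -1
⇒ M^-5 I^-1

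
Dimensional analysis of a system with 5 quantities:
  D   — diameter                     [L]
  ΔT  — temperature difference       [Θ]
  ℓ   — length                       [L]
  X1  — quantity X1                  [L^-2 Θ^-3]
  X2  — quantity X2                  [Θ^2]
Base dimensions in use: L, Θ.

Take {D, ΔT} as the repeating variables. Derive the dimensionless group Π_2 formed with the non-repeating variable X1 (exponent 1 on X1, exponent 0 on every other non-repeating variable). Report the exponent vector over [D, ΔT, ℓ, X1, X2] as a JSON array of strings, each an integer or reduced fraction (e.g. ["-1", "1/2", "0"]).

["2", "3", "0", "1", "0"]

Exponent matrix [L,Θ] × [D,ΔT,ℓ,X1,X2]:
  L: [ 1  0  1 -2  0]
  Θ: [ 0  1  0 -3  2]
Echelon form has 2 nonzero rows (pivots: D,ΔT)
Pivot set = {D,ΔT}, free = {ℓ,X1,X2}
RREF:
  r0: [   1    0    1   -2    0]
  r1: [   0    1    0   -3    2]
Fix exponent of X1 at 1, ℓ at 0, X2 at 0; solve each RREF row for its pivot's exponent:
  r0: exp(D) + (-2)·1 = 0 ⇒ exp(D) = 2
  r1: exp(ΔT) + (-3)·1 = 0 ⇒ exp(ΔT) = 3
Π_2 = D^2 · ΔT^3 · X1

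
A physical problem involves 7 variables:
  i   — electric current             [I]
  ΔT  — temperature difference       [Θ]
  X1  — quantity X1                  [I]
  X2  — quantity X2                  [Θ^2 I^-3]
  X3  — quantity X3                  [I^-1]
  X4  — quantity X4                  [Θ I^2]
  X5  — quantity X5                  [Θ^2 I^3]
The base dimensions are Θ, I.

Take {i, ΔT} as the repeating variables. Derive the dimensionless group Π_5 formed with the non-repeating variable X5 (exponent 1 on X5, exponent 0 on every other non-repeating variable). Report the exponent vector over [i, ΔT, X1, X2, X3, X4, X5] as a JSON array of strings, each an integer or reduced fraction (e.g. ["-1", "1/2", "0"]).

Exponent matrix [Θ,I] × [i,ΔT,X1,X2,X3,X4,X5]:
  Θ: [ 0  1  0  2  0  1  2]
  I: [ 1  0  1 -3 -1  2  3]
Echelon form has 2 nonzero rows (pivots: i,ΔT)
Pivot set = {i,ΔT}, free = {X1,X2,X3,X4,X5}
RREF:
  r0: [   1    0    1   -3   -1    2    3]
  r1: [   0    1    0    2    0    1    2]
Fix exponent of X5 at 1, X1 at 0, X2 at 0, X3 at 0, X4 at 0; solve each RREF row for its pivot's exponent:
  r0: exp(i) + (3)·1 = 0 ⇒ exp(i) = -3
  r1: exp(ΔT) + (2)·1 = 0 ⇒ exp(ΔT) = -2
Π_5 = i^-3 · ΔT^-2 · X5

["-3", "-2", "0", "0", "0", "0", "1"]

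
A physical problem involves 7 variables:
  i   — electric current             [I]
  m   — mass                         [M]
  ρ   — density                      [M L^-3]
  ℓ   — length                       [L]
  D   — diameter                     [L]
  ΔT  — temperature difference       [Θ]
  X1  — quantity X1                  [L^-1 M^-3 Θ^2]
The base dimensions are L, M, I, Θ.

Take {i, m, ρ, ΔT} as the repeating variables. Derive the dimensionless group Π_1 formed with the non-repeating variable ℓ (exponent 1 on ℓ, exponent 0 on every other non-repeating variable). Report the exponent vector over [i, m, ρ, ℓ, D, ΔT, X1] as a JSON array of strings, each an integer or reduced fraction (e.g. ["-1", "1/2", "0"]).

["0", "-1/3", "1/3", "1", "0", "0", "0"]

Exponent matrix [L,M,I,Θ] × [i,m,ρ,ℓ,D,ΔT,X1]:
  L: [ 0  0 -3  1  1  0 -1]
  M: [ 0  1  1  0  0  0 -3]
  I: [ 1  0  0  0  0  0  0]
  Θ: [ 0  0  0  0  0  1  2]
Row reduction gives pivot columns i,m,ρ,ΔT; rank = 4
Pivot set = {i,m,ρ,ΔT}, free = {ℓ,D,X1}
RREF:
  r0: [   1    0    0    0    0    0    0]
  r1: [   0    1    0  1/3  1/3    0 -10/3]
  r2: [   0    0    1 -1/3 -1/3    0  1/3]
  r3: [   0    0    0    0    0    1    2]
Fix exponent of ℓ at 1, D at 0, X1 at 0; solve each RREF row for its pivot's exponent:
  r0: exp(i) + (0)·1 = 0 ⇒ exp(i) = 0
  r1: exp(m) + (1/3)·1 = 0 ⇒ exp(m) = -1/3
  r2: exp(ρ) + (-1/3)·1 = 0 ⇒ exp(ρ) = 1/3
  r3: exp(ΔT) + (0)·1 = 0 ⇒ exp(ΔT) = 0
Π_1 = m^(-1/3) · ρ^(1/3) · ℓ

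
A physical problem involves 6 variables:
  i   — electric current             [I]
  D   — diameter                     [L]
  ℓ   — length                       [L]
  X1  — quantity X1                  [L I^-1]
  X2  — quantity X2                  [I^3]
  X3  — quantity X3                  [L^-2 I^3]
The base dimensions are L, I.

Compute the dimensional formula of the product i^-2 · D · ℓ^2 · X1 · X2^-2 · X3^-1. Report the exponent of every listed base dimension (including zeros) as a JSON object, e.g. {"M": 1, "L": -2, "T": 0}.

Exponent matrix [L,I] × [i,D,ℓ,X1,X2,X3]:
  L: [ 0  1  1  1  0 -2]
  I: [ 1  0  0 -1  3  3]
  [L]: (-2)·0+(1)·1+(2)·1+(1)·1+(-2)·0+(-1)·-2 = 6
  [I]: (-2)·1+(1)·0+(2)·0+(1)·-1+(-2)·3+(-1)·3 = -12
⇒ L^6 I^-12

{"L": 6, "I": -12}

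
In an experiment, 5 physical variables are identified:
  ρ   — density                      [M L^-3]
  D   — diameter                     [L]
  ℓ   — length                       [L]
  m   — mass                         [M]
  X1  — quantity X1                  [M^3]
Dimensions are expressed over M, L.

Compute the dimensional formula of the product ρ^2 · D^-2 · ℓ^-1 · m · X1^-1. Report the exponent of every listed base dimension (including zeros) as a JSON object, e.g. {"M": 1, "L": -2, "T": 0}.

Write exponents as rows M,L / cols ρ,D,ℓ,m,X1:
  M: [ 1  0  0  1  3]
  L: [-3  1  1  0  0]
  [M]: (2)·1+(-2)·0+(-1)·0+(1)·1+(-1)·3 = 0
  [L]: (2)·-3+(-2)·1+(-1)·1+(1)·0+(-1)·0 = -9
⇒ L^-9

{"M": 0, "L": -9}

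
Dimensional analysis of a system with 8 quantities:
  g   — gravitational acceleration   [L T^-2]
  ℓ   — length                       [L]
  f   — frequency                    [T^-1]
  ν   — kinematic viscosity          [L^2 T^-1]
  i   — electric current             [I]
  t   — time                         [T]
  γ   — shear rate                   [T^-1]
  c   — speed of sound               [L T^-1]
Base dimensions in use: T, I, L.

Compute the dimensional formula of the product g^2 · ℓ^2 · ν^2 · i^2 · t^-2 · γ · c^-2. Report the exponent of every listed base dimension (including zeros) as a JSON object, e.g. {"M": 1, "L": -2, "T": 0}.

{"T": -7, "I": 2, "L": 6}

Dimensional matrix (T×I×L by g×ℓ×f×ν×i×t×γ×c):
  T: [-2  0 -1 -1  0  1 -1 -1]
  I: [ 0  0  0  0  1  0  0  0]
  L: [ 1  1  0  2  0  0  0  1]
  [T]: (2)·-2+(2)·0+(2)·-1+(2)·0+(-2)·1+(1)·-1+(-2)·-1 = -7
  [I]: (2)·0+(2)·0+(2)·0+(2)·1+(-2)·0+(1)·0+(-2)·0 = 2
  [L]: (2)·1+(2)·1+(2)·2+(2)·0+(-2)·0+(1)·0+(-2)·1 = 6
⇒ T^-7 I^2 L^6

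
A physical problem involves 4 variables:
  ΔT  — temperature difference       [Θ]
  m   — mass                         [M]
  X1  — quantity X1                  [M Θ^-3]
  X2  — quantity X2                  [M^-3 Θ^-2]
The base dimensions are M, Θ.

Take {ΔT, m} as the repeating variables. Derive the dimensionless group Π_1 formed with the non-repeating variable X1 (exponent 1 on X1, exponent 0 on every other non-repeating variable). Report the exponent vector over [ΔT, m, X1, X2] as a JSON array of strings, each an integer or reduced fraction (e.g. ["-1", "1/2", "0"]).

["3", "-1", "1", "0"]

Write exponents as rows M,Θ / cols ΔT,m,X1,X2:
  M: [ 0  1  1 -3]
  Θ: [ 1  0 -3 -2]
Row reduction gives pivot columns ΔT,m; rank = 2
Pivot set = {ΔT,m}, free = {X1,X2}
RREF:
  r0: [   1    0   -3   -2]
  r1: [   0    1    1   -3]
Fix exponent of X1 at 1, X2 at 0; solve each RREF row for its pivot's exponent:
  r0: exp(ΔT) + (-3)·1 = 0 ⇒ exp(ΔT) = 3
  r1: exp(m) + (1)·1 = 0 ⇒ exp(m) = -1
Π_1 = ΔT^3 · m^-1 · X1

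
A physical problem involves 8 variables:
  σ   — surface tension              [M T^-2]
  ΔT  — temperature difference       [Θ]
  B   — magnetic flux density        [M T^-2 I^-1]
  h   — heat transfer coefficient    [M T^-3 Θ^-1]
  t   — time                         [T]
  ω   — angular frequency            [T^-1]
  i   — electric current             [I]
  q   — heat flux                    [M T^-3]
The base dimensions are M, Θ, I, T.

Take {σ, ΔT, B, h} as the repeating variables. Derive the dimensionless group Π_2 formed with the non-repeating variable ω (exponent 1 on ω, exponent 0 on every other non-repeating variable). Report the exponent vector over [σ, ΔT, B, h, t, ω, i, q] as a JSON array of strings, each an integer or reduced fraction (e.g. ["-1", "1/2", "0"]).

["1", "-1", "0", "-1", "0", "1", "0", "0"]

Write exponents as rows M,Θ,I,T / cols σ,ΔT,B,h,t,ω,i,q:
  M: [ 1  0  1  1  0  0  0  1]
  Θ: [ 0  1  0 -1  0  0  0  0]
  I: [ 0  0 -1  0  0  0  1  0]
  T: [-2  0 -2 -3  1 -1  0 -3]
Row reduction gives pivot columns σ,ΔT,B,h; rank = 4
Repeat: σ,ΔT,B,h; free: t,ω,i,q
RREF:
  r0: [   1    0    0    0    1   -1    1    0]
  r1: [   0    1    0    0   -1    1    0    1]
  r2: [   0    0    1    0    0    0   -1    0]
  r3: [   0    0    0    1   -1    1    0    1]
Fix exponent of ω at 1, t at 0, i at 0, q at 0; solve each RREF row for its pivot's exponent:
  r0: exp(σ) + (-1)·1 = 0 ⇒ exp(σ) = 1
  r1: exp(ΔT) + (1)·1 = 0 ⇒ exp(ΔT) = -1
  r2: exp(B) + (0)·1 = 0 ⇒ exp(B) = 0
  r3: exp(h) + (1)·1 = 0 ⇒ exp(h) = -1
Π_2 = σ · ΔT^-1 · h^-1 · ω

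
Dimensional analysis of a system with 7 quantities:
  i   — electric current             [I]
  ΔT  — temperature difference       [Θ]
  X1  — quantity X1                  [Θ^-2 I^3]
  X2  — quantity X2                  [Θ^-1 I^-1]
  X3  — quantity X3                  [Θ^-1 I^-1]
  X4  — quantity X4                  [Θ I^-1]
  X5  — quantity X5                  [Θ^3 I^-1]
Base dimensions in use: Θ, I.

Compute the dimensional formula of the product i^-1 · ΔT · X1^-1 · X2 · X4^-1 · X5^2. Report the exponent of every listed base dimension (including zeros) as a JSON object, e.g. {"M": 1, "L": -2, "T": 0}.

{"Θ": 7, "I": -6}

Write exponents as rows Θ,I / cols i,ΔT,X1,X2,X3,X4,X5:
  Θ: [ 0  1 -2 -1 -1  1  3]
  I: [ 1  0  3 -1 -1 -1 -1]
  [Θ]: (-1)·0+(1)·1+(-1)·-2+(1)·-1+(-1)·1+(2)·3 = 7
  [I]: (-1)·1+(1)·0+(-1)·3+(1)·-1+(-1)·-1+(2)·-1 = -6
⇒ Θ^7 I^-6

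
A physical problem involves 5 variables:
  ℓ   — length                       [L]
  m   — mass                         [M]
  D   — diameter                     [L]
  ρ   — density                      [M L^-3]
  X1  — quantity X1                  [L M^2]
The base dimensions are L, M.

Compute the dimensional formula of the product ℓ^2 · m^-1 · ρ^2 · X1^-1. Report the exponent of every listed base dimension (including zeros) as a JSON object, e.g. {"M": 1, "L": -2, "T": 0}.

{"L": -5, "M": -1}

Dimensional matrix (L×M by ℓ×m×D×ρ×X1):
  L: [ 1  0  1 -3  1]
  M: [ 0  1  0  1  2]
  [L]: (2)·1+(-1)·0+(2)·-3+(-1)·1 = -5
  [M]: (2)·0+(-1)·1+(2)·1+(-1)·2 = -1
⇒ L^-5 M^-1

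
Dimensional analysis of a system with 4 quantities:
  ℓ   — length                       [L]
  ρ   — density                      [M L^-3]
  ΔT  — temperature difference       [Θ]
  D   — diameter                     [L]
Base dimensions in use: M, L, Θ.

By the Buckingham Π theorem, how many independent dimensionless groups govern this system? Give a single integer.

1

Exponent matrix [M,L,Θ] × [ℓ,ρ,ΔT,D]:
  M: [ 0  1  0  0]
  L: [ 1 -3  0  1]
  Θ: [ 0  0  1  0]
RREF → pivots at {ℓ,ρ,ΔT} ⇒ r = 3
4 vars − rank 3 = 1 Π group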